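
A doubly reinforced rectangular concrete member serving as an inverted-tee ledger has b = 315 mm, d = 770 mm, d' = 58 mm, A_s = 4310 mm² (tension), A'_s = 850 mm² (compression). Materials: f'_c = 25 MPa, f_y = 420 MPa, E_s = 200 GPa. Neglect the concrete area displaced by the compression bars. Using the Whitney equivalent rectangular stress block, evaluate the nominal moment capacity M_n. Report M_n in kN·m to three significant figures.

Assume both tension and compression steel yield.
Net tension couple steel: A_s − A'_s = 3460 mm².
a = (A_s − A'_s) f_y / (0.85 f'_c b) = 1453200/(0.85 × 25 × 315) = 217.10 mm.
c = a/β₁ = 217.10/0.85 = 255.41 mm; ε'_s = 0.003(c − d')/c = 0.0023 ≥ f_y/E_s = 0.0021, so compression steel does yield.
M_n = (A_s − A'_s) f_y (d − a/2) + A'_s f_y (d − d') = [1453200 × (770 − 108.55) + 357000 × (770 − 58)] × 10⁻⁶ = 961.22 + 254.18 = 1215.40 kN·m.

M_n ≈ 1220 kN·m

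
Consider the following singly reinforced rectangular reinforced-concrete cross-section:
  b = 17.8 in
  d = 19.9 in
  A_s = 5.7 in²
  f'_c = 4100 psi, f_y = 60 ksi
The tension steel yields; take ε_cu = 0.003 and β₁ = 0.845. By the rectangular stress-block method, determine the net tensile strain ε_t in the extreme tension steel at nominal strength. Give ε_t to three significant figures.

a = A_s f_y/(0.85 f'_c b) = 5.513 in.
β₁ = 0.845, so c = a/β₁ = 5.513/0.845 = 6.524 in.
From the linear strain diagram with ε_cu = 0.003: ε_t = 0.003 (d − c)/c = 0.003 × (19.9 − 6.524)/6.524 = 0.00615.
Since ε_t ≥ 0.005, the section is tension-controlled.

ε_t ≈ 0.00615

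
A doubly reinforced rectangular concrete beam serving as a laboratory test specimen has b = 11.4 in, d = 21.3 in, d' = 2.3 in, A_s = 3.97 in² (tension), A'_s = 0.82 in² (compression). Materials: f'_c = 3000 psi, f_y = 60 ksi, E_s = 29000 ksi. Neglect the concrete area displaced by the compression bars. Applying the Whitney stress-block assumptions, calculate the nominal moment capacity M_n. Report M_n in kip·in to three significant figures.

Assume both steels yield.
a = (A_s − A'_s) f_y/(0.85 f'_c b) = (3.97 − 0.82) × 60/(0.85 × 3 × 11.4) = 6.502 in.
c = a/β₁ = 6.502/0.85 = 7.649 in; ε'_s = 0.003(c − d')/c = 0.0021 ≥ ε_y = 0.0021, so the compression steel yields.
M_n = (A_s − A'_s) f_y (d − a/2) + A'_s f_y (d − d') = 189 × (21.3 − 3.251) + 49.2 × (21.3 − 2.3) = 3411.3 + 934.8 = 4346.1 kip·in.

M_n ≈ 4350 kip·in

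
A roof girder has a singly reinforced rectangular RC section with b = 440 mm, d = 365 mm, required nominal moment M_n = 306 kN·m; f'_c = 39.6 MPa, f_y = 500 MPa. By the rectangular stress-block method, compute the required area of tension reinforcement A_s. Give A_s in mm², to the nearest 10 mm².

A_s ≈ 1830 mm²

With M_n = 0.85 f'_c a b (d − a/2), solve the quadratic for a:
a = d − √(d² − 2M_n/(0.85 f'_c b)) = 365 − √(365² − 2 × 306×10⁶/(0.85 × 39.6 × 440)) = 61.85 mm.
A_s = 0.85 f'_c a b / f_y = 0.85 × 39.6 × 61.85 × 440 / 500 = 1832.0 mm².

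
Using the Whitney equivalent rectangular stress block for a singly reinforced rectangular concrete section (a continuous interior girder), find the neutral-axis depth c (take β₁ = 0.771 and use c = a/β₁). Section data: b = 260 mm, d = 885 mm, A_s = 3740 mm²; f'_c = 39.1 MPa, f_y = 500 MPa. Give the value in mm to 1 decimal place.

c ≈ 280.7 mm

T = A_s f_y = 3740 × 500 = 1870000 N = 1870 kN.
Setting C = 0.85 f'_c a b equal to T: a = 1870000/(0.85 × 39.1 × 260) = 216.408 mm.
With β₁ = 0.771, c = a/β₁ = 216.408/0.771 = 280.7 mm.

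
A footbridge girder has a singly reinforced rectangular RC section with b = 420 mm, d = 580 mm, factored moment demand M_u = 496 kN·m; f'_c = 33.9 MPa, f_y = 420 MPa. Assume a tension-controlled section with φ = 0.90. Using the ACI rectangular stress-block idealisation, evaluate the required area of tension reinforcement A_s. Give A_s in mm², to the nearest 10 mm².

A_s ≈ 2440 mm²

M_n = M_u/φ = 496/0.90 = 551.111 kN·m.
With M_n = 0.85 f'_c a b (d − a/2), solve the quadratic for a:
a = d − √(d² − 2M_n/(0.85 f'_c b)) = 580 − √(580² − 2 × 551.111×10⁶/(0.85 × 33.9 × 420)) = 84.70 mm.
A_s = 0.85 f'_c a b / f_y = 0.85 × 33.9 × 84.70 × 420 / 420 = 2440.6 mm².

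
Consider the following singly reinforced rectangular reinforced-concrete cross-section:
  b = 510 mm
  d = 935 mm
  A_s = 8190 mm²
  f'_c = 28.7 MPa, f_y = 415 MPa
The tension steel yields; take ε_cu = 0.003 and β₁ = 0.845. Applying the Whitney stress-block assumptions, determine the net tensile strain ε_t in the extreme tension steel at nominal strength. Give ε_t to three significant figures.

ε_t ≈ 0.00568

a = A_s f_y/(0.85 f'_c b) = 273.19 mm.
β₁ = 0.845, so c = a/β₁ = 273.19/0.845 = 323.30 mm.
From the linear strain diagram with ε_cu = 0.003: ε_t = 0.003 (d − c)/c = 0.003 × (935 − 323.30)/323.30 = 0.00568.
Since ε_t ≥ 0.005, the section is tension-controlled.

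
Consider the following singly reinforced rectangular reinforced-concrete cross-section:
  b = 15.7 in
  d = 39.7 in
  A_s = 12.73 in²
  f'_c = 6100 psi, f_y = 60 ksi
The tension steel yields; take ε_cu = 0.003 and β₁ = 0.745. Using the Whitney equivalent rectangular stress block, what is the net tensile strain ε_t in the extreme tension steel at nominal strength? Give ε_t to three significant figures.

ε_t ≈ 0.00646

a = A_s f_y/(0.85 f'_c b) = 9.383 in.
β₁ = 0.745, so c = a/β₁ = 9.383/0.745 = 12.595 in.
From the linear strain diagram with ε_cu = 0.003: ε_t = 0.003 (d − c)/c = 0.003 × (39.7 − 12.595)/12.595 = 0.00646.
Since ε_t ≥ 0.005, the section is tension-controlled.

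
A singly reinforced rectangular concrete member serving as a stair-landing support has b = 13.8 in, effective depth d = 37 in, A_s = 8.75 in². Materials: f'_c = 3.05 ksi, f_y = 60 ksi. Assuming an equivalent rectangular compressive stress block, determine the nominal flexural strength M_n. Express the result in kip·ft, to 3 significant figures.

M_n ≈ 1300 kip·ft

T = A_s f_y = 8.75 × 60 = 525 kips.
a = T/(0.85 f'_c b) = 525/(0.85 × 3.05 × 13.8) = 14.674 in.
M_n = T(d − a/2) = 525 × (37 − 7.337) = 15573.1 kip·in = 15573.1/12 = 1297.76 kip·ft.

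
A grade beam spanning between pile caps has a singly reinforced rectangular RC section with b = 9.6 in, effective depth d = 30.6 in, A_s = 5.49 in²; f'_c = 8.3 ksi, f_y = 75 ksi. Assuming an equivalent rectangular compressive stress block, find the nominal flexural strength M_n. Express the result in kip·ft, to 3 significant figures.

T = A_s f_y = 5.49 × 75 = 411.75 kips.
a = T/(0.85 f'_c b) = 411.75/(0.85 × 8.3 × 9.6) = 6.079 in.
M_n = T(d − a/2) = 411.75 × (30.6 − 3.0395) = 11348.0 kip·in = 11348.0/12 = 945.67 kip·ft.

M_n ≈ 946 kip·ft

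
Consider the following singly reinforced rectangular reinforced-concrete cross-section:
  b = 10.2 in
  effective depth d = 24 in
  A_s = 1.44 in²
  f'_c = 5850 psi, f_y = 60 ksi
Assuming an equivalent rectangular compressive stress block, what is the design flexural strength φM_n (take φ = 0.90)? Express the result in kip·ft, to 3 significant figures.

T = A_s f_y = 1.44 × 60 = 86.4 kips.
a = T/(0.85 f'_c b) = 86.4/(0.85 × 5.85 × 10.2) = 1.703 in.
M_n = T(d − a/2) = 86.4 × (24 − 0.8515) = 2000.0 kip·in = 2000.0/12 = 166.67 kip·ft.
φM_n = 0.90 × 166.67 = 150.00 kip·ft.

φM_n ≈ 150 kip·ft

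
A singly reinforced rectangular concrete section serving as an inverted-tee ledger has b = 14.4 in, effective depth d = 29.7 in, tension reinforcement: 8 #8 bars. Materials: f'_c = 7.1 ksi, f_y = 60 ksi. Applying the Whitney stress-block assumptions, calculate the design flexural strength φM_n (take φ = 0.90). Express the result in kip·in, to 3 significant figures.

φM_n ≈ 9390 kip·in

A_s = 8 × 0.79 = 6.32 in².
T = A_s f_y = 6.32 × 60 = 379.2 kips.
a = T/(0.85 f'_c b) = 379.2/(0.85 × 7.1 × 14.4) = 4.363 in.
M_n = T(d − a/2) = 379.2 × (29.7 − 2.1815) = 10435.0 kip·in.
φM_n = 0.90 × 10435.0 = 9391.5 kip·in.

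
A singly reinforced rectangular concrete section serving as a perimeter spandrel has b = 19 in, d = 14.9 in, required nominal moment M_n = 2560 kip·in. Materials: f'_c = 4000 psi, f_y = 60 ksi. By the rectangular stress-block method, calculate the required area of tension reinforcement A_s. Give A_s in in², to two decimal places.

A_s ≈ 3.18 in²

From M_n = 0.85 f'_c a b (d − a/2):
a = d − √(d² − 2M_n/(0.85 f'_c b)) = 14.9 − √(14.9² − 2 × 2560/(0.85 × 4 × 19)) = 2.952 in.
A_s = 0.85 f'_c a b / f_y = 0.85 × 4 × 2.952 × 19 / 60 = 3.178 in².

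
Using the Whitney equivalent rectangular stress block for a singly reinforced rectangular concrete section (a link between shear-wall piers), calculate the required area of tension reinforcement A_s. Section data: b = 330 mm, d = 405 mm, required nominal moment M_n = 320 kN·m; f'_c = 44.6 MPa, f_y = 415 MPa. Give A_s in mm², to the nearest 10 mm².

With M_n = 0.85 f'_c a b (d − a/2), solve the quadratic for a:
a = d − √(d² − 2M_n/(0.85 f'_c b)) = 405 − √(405² − 2 × 320×10⁶/(0.85 × 44.6 × 330)) = 69.04 mm.
A_s = 0.85 f'_c a b / f_y = 0.85 × 44.6 × 69.04 × 330 / 415 = 2081.2 mm².

A_s ≈ 2080 mm²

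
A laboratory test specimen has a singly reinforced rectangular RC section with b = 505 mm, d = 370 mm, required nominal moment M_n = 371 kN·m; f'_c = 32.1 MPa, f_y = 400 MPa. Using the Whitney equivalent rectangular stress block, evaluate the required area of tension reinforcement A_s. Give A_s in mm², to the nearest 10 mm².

A_s ≈ 2820 mm²

With M_n = 0.85 f'_c a b (d − a/2), solve the quadratic for a:
a = d − √(d² − 2M_n/(0.85 f'_c b)) = 370 − √(370² − 2 × 371×10⁶/(0.85 × 32.1 × 505)) = 81.82 mm.
A_s = 0.85 f'_c a b / f_y = 0.85 × 32.1 × 81.82 × 505 / 400 = 2818.5 mm².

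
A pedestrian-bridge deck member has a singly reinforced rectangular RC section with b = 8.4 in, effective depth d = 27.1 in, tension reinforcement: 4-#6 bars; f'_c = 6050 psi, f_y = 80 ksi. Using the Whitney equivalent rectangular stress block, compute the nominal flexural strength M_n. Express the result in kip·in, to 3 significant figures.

M_n ≈ 3590 kip·in

A_s = 4 × 0.44 = 1.76 in².
T = A_s f_y = 1.76 × 80 = 140.8 kips.
a = T/(0.85 f'_c b) = 140.8/(0.85 × 6.05 × 8.4) = 3.259 in.
M_n = T(d − a/2) = 140.8 × (27.1 − 1.6295) = 3586.2 kip·in.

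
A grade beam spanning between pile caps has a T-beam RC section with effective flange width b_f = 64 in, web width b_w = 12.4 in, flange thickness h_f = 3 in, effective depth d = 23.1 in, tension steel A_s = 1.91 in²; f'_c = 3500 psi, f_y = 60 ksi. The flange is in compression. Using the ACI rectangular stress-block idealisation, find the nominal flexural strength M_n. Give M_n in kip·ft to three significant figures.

M_n ≈ 218 kip·ft

Tension: T = A_s f_y = 1.91 × 60 = 114.6 kips.
Try a within the flange: a = T/(0.85 f'_c b_f) = 114.6/(0.85 × 3.5 × 64) = 0.602 in.
Since a = 0.602 ≤ h_f = 3 in, the stress block lies entirely in the flange; analyse as a rectangular beam of width b_f.
M_n = T(d − a/2) = 114.6 × (23.1 − 0.301) = 2612.8 kip·in.
M_n = 2612.8/12 = 217.73 kip·ft.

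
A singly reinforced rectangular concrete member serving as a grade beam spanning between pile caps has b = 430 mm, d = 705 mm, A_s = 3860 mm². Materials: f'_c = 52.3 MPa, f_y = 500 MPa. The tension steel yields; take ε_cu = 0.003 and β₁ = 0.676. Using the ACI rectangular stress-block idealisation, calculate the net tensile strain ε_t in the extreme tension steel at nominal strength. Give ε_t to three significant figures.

a = A_s f_y/(0.85 f'_c b) = 100.96 mm.
β₁ = 0.676, so c = a/β₁ = 100.96/0.676 = 149.35 mm.
From the linear strain diagram with ε_cu = 0.003: ε_t = 0.003 (d − c)/c = 0.003 × (705 − 149.35)/149.35 = 0.0112.
Since ε_t ≥ 0.005, the section is tension-controlled.

ε_t ≈ 0.0112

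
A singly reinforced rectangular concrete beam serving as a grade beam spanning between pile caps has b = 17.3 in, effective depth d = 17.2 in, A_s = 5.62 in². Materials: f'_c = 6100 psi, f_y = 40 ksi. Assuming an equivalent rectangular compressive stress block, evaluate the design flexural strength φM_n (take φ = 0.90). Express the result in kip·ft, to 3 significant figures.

φM_n ≈ 269 kip·ft

T = A_s f_y = 5.62 × 40 = 224.8 kips.
a = T/(0.85 f'_c b) = 224.8/(0.85 × 6.1 × 17.3) = 2.506 in.
M_n = T(d − a/2) = 224.8 × (17.2 − 1.253) = 3584.9 kip·in = 3584.9/12 = 298.74 kip·ft.
φM_n = 0.90 × 298.74 = 268.87 kip·ft.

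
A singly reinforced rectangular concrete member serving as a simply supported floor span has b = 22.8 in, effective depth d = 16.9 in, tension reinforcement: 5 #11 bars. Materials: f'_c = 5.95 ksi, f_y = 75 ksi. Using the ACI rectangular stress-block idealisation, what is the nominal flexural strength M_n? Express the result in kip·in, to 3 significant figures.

M_n ≈ 8400 kip·in

A_s = 5 × 1.56 = 7.8 in².
T = A_s f_y = 7.8 × 75 = 585 kips.
a = T/(0.85 f'_c b) = 585/(0.85 × 5.95 × 22.8) = 5.073 in.
M_n = T(d − a/2) = 585 × (16.9 − 2.5365) = 8402.6 kip·in.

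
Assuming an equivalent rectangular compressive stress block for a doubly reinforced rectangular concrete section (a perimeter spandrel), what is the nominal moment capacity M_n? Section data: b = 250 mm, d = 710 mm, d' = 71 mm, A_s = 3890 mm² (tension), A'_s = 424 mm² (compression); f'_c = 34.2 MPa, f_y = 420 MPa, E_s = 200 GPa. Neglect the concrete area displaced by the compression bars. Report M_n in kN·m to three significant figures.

Assume both tension and compression steel yield.
Net tension couple steel: A_s − A'_s = 3466 mm².
a = (A_s − A'_s) f_y / (0.85 f'_c b) = 1455720/(0.85 × 34.2 × 250) = 200.31 mm.
c = a/β₁ = 200.31/0.806 = 248.52 mm; ε'_s = 0.003(c − d')/c = 0.0021 ≥ f_y/E_s = 0.0021, so compression steel does yield.
M_n = (A_s − A'_s) f_y (d − a/2) + A'_s f_y (d − d') = [1455720 × (710 − 100.155) + 178080 × (710 − 71)] × 10⁻⁶ = 887.76 + 113.79 = 1001.55 kN·m.

M_n ≈ 1000 kN·m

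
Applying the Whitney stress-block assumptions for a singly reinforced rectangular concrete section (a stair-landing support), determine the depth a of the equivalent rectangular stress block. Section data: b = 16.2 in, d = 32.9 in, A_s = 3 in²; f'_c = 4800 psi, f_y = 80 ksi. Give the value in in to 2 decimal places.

T = A_s f_y = 3 × 80 = 240 kips.
a = T/(0.85 f'_c b) = 240/(0.85 × 4.8 × 16.2) = 3.63 in.

a ≈ 3.63 in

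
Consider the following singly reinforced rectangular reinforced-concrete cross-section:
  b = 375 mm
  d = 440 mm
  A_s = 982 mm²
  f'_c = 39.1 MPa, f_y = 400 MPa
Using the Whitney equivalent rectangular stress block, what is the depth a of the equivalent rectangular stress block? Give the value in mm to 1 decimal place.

T = A_s f_y = 982 × 400 = 392800 N = 392.8 kN.
Setting C = 0.85 f'_c a b equal to T: a = 392800/(0.85 × 39.1 × 375) = 31.5 mm.

a ≈ 31.5 mm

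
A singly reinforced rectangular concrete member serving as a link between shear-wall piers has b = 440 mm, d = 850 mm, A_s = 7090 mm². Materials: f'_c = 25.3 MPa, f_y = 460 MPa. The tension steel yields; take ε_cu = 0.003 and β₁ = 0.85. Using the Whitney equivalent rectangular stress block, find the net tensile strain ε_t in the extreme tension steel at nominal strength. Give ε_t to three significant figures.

ε_t ≈ 0.00329

a = A_s f_y/(0.85 f'_c b) = 344.68 mm.
β₁ = 0.85, so c = a/β₁ = 344.68/0.85 = 405.51 mm.
From the linear strain diagram with ε_cu = 0.003: ε_t = 0.003 (d − c)/c = 0.003 × (850 − 405.51)/405.51 = 0.00329.
ε_t < 0.004 — the section is over-reinforced for flexure under ACI limits.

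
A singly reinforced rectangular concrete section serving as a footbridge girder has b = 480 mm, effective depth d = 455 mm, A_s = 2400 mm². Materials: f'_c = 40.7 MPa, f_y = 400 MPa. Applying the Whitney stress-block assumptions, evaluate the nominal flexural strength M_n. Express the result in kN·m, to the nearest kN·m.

T = A_s f_y = 2400 × 400 = 960000 N = 960 kN.
From C = T: a = T/(0.85 f'_c b) = 960000/(0.85 × 40.7 × 480) = 57.81 mm.
M_n = T(d − a/2) = 960 kN × (455 − 28.905) mm = 409.05 kN·m.

M_n ≈ 409 kN·m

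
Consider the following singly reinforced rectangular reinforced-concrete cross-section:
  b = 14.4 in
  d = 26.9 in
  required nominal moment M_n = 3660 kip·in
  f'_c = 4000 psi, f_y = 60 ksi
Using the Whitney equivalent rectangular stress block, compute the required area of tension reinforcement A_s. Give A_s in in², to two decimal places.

From M_n = 0.85 f'_c a b (d − a/2):
a = d − √(d² − 2M_n/(0.85 f'_c b)) = 26.9 − √(26.9² − 2 × 3660/(0.85 × 4 × 14.4)) = 2.940 in.
A_s = 0.85 f'_c a b / f_y = 0.85 × 4 × 2.940 × 14.4 / 60 = 2.399 in².

A_s ≈ 2.40 in²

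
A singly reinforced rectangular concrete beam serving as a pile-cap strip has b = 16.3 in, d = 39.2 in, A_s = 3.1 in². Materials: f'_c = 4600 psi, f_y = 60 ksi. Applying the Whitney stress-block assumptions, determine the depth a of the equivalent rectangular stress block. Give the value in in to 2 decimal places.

a ≈ 2.92 in

T = A_s f_y = 3.1 × 60 = 186 kips.
a = T/(0.85 f'_c b) = 186/(0.85 × 4.6 × 16.3) = 2.92 in.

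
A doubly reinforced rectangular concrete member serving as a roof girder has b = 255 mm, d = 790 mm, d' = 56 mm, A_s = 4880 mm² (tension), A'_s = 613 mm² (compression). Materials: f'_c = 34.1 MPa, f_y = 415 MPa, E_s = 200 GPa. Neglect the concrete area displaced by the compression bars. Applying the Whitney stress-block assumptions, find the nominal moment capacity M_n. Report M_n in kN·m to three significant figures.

M_n ≈ 1370 kN·m

Assume both tension and compression steel yield.
Net tension couple steel: A_s − A'_s = 4267 mm².
a = (A_s − A'_s) f_y / (0.85 f'_c b) = 1770805/(0.85 × 34.1 × 255) = 239.58 mm.
c = a/β₁ = 239.58/0.806 = 297.25 mm; ε'_s = 0.003(c − d')/c = 0.0024 ≥ f_y/E_s = 0.0021, so compression steel does yield.
M_n = (A_s − A'_s) f_y (d − a/2) + A'_s f_y (d − d') = [1770805 × (790 − 119.79) + 254395 × (790 − 56)] × 10⁻⁶ = 1186.81 + 186.73 = 1373.54 kN·m.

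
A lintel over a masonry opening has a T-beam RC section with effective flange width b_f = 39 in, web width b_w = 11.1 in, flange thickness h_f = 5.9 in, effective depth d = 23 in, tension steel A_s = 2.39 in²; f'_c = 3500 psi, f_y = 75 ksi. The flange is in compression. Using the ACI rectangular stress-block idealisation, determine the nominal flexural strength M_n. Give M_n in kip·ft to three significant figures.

M_n ≈ 332 kip·ft

Tension: T = A_s f_y = 2.39 × 75 = 179.25 kips.
Try a within the flange: a = T/(0.85 f'_c b_f) = 179.25/(0.85 × 3.5 × 39) = 1.545 in.
Since a = 1.545 ≤ h_f = 5.9 in, the stress block lies entirely in the flange; analyse as a rectangular beam of width b_f.
M_n = T(d − a/2) = 179.25 × (23 − 0.7725) = 3984.3 kip·in.
M_n = 3984.3/12 = 332.03 kip·ft.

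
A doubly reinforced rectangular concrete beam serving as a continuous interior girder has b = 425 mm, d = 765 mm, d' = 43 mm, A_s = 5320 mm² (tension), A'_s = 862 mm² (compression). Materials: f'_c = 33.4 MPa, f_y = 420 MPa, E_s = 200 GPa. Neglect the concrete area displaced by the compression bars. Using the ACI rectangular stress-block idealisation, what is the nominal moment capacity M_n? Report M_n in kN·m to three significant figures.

M_n ≈ 1550 kN·m

Assume both tension and compression steel yield.
Net tension couple steel: A_s − A'_s = 4458 mm².
a = (A_s − A'_s) f_y / (0.85 f'_c b) = 1872360/(0.85 × 33.4 × 425) = 155.18 mm.
c = a/β₁ = 155.18/0.811 = 191.34 mm; ε'_s = 0.003(c − d')/c = 0.0023 ≥ f_y/E_s = 0.0021, so compression steel does yield.
M_n = (A_s − A'_s) f_y (d − a/2) + A'_s f_y (d − d') = [1872360 × (765 − 77.59) + 362040 × (765 − 43)] × 10⁻⁶ = 1287.08 + 261.39 = 1548.47 kN·m.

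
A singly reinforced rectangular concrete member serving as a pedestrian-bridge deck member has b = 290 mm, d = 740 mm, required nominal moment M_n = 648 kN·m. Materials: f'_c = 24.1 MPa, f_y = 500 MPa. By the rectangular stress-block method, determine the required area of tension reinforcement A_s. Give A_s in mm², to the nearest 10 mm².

A_s ≈ 1970 mm²

With M_n = 0.85 f'_c a b (d − a/2), solve the quadratic for a:
a = d − √(d² − 2M_n/(0.85 f'_c b)) = 740 − √(740² − 2 × 648×10⁶/(0.85 × 24.1 × 290)) = 166.03 mm.
A_s = 0.85 f'_c a b / f_y = 0.85 × 24.1 × 166.03 × 290 / 500 = 1972.7 mm².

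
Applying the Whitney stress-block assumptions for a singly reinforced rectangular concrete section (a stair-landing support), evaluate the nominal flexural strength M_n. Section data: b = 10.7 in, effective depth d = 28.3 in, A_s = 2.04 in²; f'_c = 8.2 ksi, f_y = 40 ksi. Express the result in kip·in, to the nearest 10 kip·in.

M_n ≈ 2260 kip·in

T = A_s f_y = 2.04 × 40 = 81.6 kips.
a = T/(0.85 f'_c b) = 81.6/(0.85 × 8.2 × 10.7) = 1.094 in.
M_n = T(d − a/2) = 81.6 × (28.3 − 0.547) = 2264.6 kip·in.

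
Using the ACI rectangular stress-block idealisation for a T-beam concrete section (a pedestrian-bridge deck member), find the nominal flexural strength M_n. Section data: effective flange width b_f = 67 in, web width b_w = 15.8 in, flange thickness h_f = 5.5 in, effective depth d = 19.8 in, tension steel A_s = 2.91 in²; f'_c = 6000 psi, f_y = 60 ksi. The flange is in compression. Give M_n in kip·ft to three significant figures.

M_n ≈ 284 kip·ft

Tension: T = A_s f_y = 2.91 × 60 = 174.6 kips.
Try a within the flange: a = T/(0.85 f'_c b_f) = 174.6/(0.85 × 6 × 67) = 0.511 in.
Since a = 0.511 ≤ h_f = 5.5 in, the stress block lies entirely in the flange; analyse as a rectangular beam of width b_f.
M_n = T(d − a/2) = 174.6 × (19.8 − 0.2555) = 3412.5 kip·in.
M_n = 3412.5/12 = 284.38 kip·ft.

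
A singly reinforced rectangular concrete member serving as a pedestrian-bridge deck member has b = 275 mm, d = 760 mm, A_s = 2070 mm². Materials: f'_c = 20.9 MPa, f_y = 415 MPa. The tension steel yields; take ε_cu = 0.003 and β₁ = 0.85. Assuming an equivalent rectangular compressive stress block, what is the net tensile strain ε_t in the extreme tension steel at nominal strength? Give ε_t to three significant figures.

a = A_s f_y/(0.85 f'_c b) = 175.84 mm.
β₁ = 0.85, so c = a/β₁ = 175.84/0.85 = 206.87 mm.
From the linear strain diagram with ε_cu = 0.003: ε_t = 0.003 (d − c)/c = 0.003 × (760 − 206.87)/206.87 = 0.00802.
Since ε_t ≥ 0.005, the section is tension-controlled.

ε_t ≈ 0.00802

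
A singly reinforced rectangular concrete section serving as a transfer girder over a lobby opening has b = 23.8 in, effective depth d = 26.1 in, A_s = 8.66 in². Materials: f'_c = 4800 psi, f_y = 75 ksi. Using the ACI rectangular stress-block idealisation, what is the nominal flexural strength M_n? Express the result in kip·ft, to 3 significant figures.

T = A_s f_y = 8.66 × 75 = 649.5 kips.
a = T/(0.85 f'_c b) = 649.5/(0.85 × 4.8 × 23.8) = 6.689 in.
M_n = T(d − a/2) = 649.5 × (26.1 − 3.3445) = 14779.7 kip·in = 14779.7/12 = 1231.64 kip·ft.

M_n ≈ 1230 kip·ft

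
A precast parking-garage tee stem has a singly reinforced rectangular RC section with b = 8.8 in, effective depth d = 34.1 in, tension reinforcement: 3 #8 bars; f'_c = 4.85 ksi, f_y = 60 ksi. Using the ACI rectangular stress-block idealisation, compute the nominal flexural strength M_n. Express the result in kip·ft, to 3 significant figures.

M_n ≈ 381 kip·ft

A_s = 3 × 0.79 = 2.37 in².
T = A_s f_y = 2.37 × 60 = 142.2 kips.
a = T/(0.85 f'_c b) = 142.2/(0.85 × 4.85 × 8.8) = 3.920 in.
M_n = T(d − a/2) = 142.2 × (34.1 − 1.96) = 4570.3 kip·in = 4570.3/12 = 380.86 kip·ft.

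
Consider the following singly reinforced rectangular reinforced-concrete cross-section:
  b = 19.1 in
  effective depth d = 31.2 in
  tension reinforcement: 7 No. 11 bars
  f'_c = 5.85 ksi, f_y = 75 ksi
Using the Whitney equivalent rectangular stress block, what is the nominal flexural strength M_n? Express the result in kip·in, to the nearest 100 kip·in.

M_n ≈ 22000 kip·in

A_s = 7 × 1.56 = 10.92 in².
T = A_s f_y = 10.92 × 75 = 819 kips.
a = T/(0.85 f'_c b) = 819/(0.85 × 5.85 × 19.1) = 8.623 in.
M_n = T(d − a/2) = 819 × (31.2 − 4.3115) = 22021.7 kip·in.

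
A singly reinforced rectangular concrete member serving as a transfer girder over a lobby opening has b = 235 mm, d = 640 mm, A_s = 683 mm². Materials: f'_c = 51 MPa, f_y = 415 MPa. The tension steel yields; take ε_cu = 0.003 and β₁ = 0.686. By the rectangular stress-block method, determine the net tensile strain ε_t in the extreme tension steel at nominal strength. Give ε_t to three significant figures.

a = A_s f_y/(0.85 f'_c b) = 27.82 mm.
β₁ = 0.686, so c = a/β₁ = 27.82/0.686 = 40.55 mm.
From the linear strain diagram with ε_cu = 0.003: ε_t = 0.003 (d − c)/c = 0.003 × (640 − 40.55)/40.55 = 0.0443.
Since ε_t ≥ 0.005, the section is tension-controlled.

ε_t ≈ 0.0443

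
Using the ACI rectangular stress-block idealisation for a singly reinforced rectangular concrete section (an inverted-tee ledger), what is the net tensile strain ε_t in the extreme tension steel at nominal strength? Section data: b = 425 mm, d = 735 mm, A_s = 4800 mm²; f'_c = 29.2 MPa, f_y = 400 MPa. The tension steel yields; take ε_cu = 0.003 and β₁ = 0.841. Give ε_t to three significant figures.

a = A_s f_y/(0.85 f'_c b) = 182.02 mm.
β₁ = 0.841, so c = a/β₁ = 182.02/0.841 = 216.43 mm.
From the linear strain diagram with ε_cu = 0.003: ε_t = 0.003 (d − c)/c = 0.003 × (735 − 216.43)/216.43 = 0.00719.
Since ε_t ≥ 0.005, the section is tension-controlled.

ε_t ≈ 0.00719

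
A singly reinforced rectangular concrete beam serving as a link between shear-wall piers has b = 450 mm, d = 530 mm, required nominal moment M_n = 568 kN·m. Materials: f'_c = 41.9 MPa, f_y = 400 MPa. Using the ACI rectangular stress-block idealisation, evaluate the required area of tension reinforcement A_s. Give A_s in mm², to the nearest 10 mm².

A_s ≈ 2870 mm²

With M_n = 0.85 f'_c a b (d − a/2), solve the quadratic for a:
a = d − √(d² − 2M_n/(0.85 f'_c b)) = 530 − √(530² − 2 × 568×10⁶/(0.85 × 41.9 × 450)) = 71.72 mm.
A_s = 0.85 f'_c a b / f_y = 0.85 × 41.9 × 71.72 × 450 / 400 = 2873.6 mm².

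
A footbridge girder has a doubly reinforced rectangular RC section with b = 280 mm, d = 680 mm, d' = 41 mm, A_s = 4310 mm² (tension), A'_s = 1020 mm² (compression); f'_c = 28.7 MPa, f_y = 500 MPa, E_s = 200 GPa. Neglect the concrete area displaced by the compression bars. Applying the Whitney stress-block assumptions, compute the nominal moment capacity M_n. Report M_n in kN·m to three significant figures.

M_n ≈ 1250 kN·m

Assume both tension and compression steel yield.
Net tension couple steel: A_s − A'_s = 3290 mm².
a = (A_s − A'_s) f_y / (0.85 f'_c b) = 1645000/(0.85 × 28.7 × 280) = 240.83 mm.
c = a/β₁ = 240.83/0.845 = 285.01 mm; ε'_s = 0.003(c − d')/c = 0.0026 ≥ f_y/E_s = 0.0025, so compression steel does yield.
M_n = (A_s − A'_s) f_y (d − a/2) + A'_s f_y (d − d') = [1645000 × (680 − 120.415) + 510000 × (680 − 41)] × 10⁻⁶ = 920.52 + 325.89 = 1246.41 kN·m.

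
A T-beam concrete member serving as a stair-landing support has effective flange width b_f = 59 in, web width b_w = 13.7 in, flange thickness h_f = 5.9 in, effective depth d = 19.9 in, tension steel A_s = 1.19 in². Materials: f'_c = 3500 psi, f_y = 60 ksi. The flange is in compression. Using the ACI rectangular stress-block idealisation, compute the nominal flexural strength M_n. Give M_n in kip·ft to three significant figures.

Tension: T = A_s f_y = 1.19 × 60 = 71.4 kips.
Try a within the flange: a = T/(0.85 f'_c b_f) = 71.4/(0.85 × 3.5 × 59) = 0.407 in.
Since a = 0.407 ≤ h_f = 5.9 in, the stress block lies entirely in the flange; analyse as a rectangular beam of width b_f.
M_n = T(d − a/2) = 71.4 × (19.9 − 0.2035) = 1406.3 kip·in.
M_n = 1406.3/12 = 117.19 kip·ft.

M_n ≈ 117 kip·ft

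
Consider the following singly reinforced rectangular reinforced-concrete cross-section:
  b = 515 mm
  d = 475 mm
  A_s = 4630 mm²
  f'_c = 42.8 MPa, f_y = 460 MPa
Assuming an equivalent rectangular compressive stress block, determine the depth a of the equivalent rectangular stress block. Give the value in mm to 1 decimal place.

a ≈ 113.7 mm

T = A_s f_y = 4630 × 460 = 2129800 N = 2129.8 kN.
Setting C = 0.85 f'_c a b equal to T: a = 2129800/(0.85 × 42.8 × 515) = 113.7 mm.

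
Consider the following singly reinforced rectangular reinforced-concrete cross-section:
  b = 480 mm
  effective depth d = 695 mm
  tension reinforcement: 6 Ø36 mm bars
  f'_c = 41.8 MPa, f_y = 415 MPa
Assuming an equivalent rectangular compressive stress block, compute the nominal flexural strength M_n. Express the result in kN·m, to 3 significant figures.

A_s = 6 × 1018 = 6108 mm².
T = A_s f_y = 6108 × 415 = 2534820 N = 2534.82 kN.
From C = T: a = T/(0.85 f'_c b) = 2534820/(0.85 × 41.8 × 480) = 148.63 mm.
M_n = T(d − a/2) = 2534.82 kN × (695 − 74.315) mm = 1573.32 kN·m.

M_n ≈ 1570 kN·m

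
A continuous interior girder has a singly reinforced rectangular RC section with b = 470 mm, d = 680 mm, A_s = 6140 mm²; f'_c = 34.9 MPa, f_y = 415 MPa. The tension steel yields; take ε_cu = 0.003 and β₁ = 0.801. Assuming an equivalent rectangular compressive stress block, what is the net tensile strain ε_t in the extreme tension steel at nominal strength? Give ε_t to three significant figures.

ε_t ≈ 0.00594

a = A_s f_y/(0.85 f'_c b) = 182.76 mm.
β₁ = 0.801, so c = a/β₁ = 182.76/0.801 = 228.16 mm.
From the linear strain diagram with ε_cu = 0.003: ε_t = 0.003 (d − c)/c = 0.003 × (680 − 228.16)/228.16 = 0.00594.
Since ε_t ≥ 0.005, the section is tension-controlled.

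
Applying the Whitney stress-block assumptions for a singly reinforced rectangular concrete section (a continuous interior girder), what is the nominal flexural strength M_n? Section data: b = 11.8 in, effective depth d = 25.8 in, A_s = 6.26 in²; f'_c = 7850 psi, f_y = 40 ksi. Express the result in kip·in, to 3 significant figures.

M_n ≈ 6060 kip·in

T = A_s f_y = 6.26 × 40 = 250.4 kips.
a = T/(0.85 f'_c b) = 250.4/(0.85 × 7.85 × 11.8) = 3.180 in.
M_n = T(d − a/2) = 250.4 × (25.8 − 1.59) = 6062.2 kip·in.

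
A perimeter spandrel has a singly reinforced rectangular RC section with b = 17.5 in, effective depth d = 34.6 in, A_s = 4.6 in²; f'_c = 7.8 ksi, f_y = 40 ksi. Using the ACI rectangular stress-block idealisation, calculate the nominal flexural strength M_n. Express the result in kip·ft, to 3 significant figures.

T = A_s f_y = 4.6 × 40 = 184 kips.
a = T/(0.85 f'_c b) = 184/(0.85 × 7.8 × 17.5) = 1.586 in.
M_n = T(d − a/2) = 184 × (34.6 − 0.793) = 6220.5 kip·in = 6220.5/12 = 518.38 kip·ft.

M_n ≈ 518 kip·ft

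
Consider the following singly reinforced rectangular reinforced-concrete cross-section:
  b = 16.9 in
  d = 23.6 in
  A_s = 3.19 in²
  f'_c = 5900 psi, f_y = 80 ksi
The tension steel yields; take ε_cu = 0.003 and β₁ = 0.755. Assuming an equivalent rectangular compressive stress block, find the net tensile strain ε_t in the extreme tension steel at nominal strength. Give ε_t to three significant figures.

a = A_s f_y/(0.85 f'_c b) = 3.011 in.
β₁ = 0.755, so c = a/β₁ = 3.011/0.755 = 3.988 in.
From the linear strain diagram with ε_cu = 0.003: ε_t = 0.003 (d − c)/c = 0.003 × (23.6 − 3.988)/3.988 = 0.0148.
Since ε_t ≥ 0.005, the section is tension-controlled.

ε_t ≈ 0.0148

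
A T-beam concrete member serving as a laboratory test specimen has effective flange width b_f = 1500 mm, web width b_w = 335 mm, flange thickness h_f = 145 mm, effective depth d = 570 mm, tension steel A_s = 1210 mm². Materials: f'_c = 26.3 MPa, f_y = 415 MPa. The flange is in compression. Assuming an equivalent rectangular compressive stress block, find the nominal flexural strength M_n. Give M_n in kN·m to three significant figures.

M_n ≈ 282 kN·m

Tension: T = A_s f_y = 1210 × 415 = 502150 N.
Try a within the flange: a = T/(0.85 f'_c b_f) = 502150/(0.85 × 26.3 × 1500) = 14.98 mm.
Since a = 14.98 ≤ h_f = 145 mm, the stress block lies entirely in the flange; analyse as a rectangular beam of width b_f.
M_n = T(d − a/2) = 502150 × (570 − 7.49) = 282.46 × 10⁶ N·mm.
M_n = 282.46 kN·m.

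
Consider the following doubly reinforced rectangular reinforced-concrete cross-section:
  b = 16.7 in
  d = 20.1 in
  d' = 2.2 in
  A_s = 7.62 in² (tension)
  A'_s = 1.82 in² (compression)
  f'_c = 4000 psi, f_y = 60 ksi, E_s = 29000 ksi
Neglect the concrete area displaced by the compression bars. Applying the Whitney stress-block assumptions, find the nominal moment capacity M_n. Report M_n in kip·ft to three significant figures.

Assume both steels yield.
a = (A_s − A'_s) f_y/(0.85 f'_c b) = (7.62 − 1.82) × 60/(0.85 × 4 × 16.7) = 6.129 in.
c = a/β₁ = 6.129/0.85 = 7.211 in; ε'_s = 0.003(c − d')/c = 0.0021 ≥ ε_y = 0.0021, so the compression steel yields.
M_n = (A_s − A'_s) f_y (d − a/2) + A'_s f_y (d − d') = 348 × (20.1 − 3.0645) + 109.2 × (20.1 − 2.2) = 5928.4 + 1954.7 = 7883.1 kip·in = 7883.1/12 = 656.93 kip·ft.

M_n ≈ 657 kip·ft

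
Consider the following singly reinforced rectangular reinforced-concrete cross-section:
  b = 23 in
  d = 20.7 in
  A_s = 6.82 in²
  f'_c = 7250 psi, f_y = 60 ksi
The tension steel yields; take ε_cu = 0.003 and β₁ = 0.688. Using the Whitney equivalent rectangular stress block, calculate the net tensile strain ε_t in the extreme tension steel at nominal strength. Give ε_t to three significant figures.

ε_t ≈ 0.0118

a = A_s f_y/(0.85 f'_c b) = 2.887 in.
β₁ = 0.688, so c = a/β₁ = 2.887/0.688 = 4.196 in.
From the linear strain diagram with ε_cu = 0.003: ε_t = 0.003 (d − c)/c = 0.003 × (20.7 − 4.196)/4.196 = 0.0118.
Since ε_t ≥ 0.005, the section is tension-controlled.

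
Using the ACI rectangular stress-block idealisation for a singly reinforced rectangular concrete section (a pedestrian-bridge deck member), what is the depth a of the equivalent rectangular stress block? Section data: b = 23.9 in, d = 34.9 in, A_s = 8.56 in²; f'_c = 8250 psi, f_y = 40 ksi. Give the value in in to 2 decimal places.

a ≈ 2.04 in

T = A_s f_y = 8.56 × 40 = 342.4 kips.
a = T/(0.85 f'_c b) = 342.4/(0.85 × 8.25 × 23.9) = 2.04 in.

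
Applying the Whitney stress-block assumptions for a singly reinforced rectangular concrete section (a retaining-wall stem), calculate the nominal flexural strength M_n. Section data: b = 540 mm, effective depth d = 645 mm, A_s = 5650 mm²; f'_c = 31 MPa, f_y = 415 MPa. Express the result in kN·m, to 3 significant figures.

T = A_s f_y = 5650 × 415 = 2344750 N = 2344.75 kN.
From C = T: a = T/(0.85 f'_c b) = 2344750/(0.85 × 31 × 540) = 164.79 mm.
M_n = T(d − a/2) = 2344.75 kN × (645 − 82.395) mm = 1319.17 kN·m.

M_n ≈ 1320 kN·m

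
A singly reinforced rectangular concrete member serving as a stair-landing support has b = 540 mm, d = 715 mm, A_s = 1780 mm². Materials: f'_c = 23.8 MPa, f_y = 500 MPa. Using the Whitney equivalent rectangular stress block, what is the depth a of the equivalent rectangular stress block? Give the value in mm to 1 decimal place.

a ≈ 81.5 mm

T = A_s f_y = 1780 × 500 = 890000 N = 890 kN.
Setting C = 0.85 f'_c a b equal to T: a = 890000/(0.85 × 23.8 × 540) = 81.5 mm.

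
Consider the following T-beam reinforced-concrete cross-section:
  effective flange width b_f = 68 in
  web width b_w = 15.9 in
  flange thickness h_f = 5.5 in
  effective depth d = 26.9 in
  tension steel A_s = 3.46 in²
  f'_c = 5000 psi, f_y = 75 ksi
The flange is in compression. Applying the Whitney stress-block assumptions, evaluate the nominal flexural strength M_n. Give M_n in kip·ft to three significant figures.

M_n ≈ 572 kip·ft

Tension: T = A_s f_y = 3.46 × 75 = 259.5 kips.
Try a within the flange: a = T/(0.85 f'_c b_f) = 259.5/(0.85 × 5 × 68) = 0.898 in.
Since a = 0.898 ≤ h_f = 5.5 in, the stress block lies entirely in the flange; analyse as a rectangular beam of width b_f.
M_n = T(d − a/2) = 259.5 × (26.9 − 0.449) = 6864.0 kip·in.
M_n = 6864.0/12 = 572.00 kip·ft.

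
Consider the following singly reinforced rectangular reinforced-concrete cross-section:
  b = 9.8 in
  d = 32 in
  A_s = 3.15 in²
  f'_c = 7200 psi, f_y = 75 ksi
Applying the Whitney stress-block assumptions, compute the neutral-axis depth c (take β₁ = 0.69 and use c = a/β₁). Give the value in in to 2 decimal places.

T = A_s f_y = 3.15 × 75 = 236.25 kips.
a = T/(0.85 f'_c b) = 236.25/(0.85 × 7.2 × 9.8) = 3.9391 in.
With β₁ = 0.69, c = a/β₁ = 3.9391/0.69 = 5.71 in.

c ≈ 5.71 in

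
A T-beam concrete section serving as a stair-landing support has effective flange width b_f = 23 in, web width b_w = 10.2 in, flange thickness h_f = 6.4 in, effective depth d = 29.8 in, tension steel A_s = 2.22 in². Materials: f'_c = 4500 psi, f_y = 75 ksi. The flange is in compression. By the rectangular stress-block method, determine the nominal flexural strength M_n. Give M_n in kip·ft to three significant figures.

M_n ≈ 400 kip·ft

Tension: T = A_s f_y = 2.22 × 75 = 166.5 kips.
Try a within the flange: a = T/(0.85 f'_c b_f) = 166.5/(0.85 × 4.5 × 23) = 1.893 in.
Since a = 1.893 ≤ h_f = 6.4 in, the stress block lies entirely in the flange; analyse as a rectangular beam of width b_f.
M_n = T(d − a/2) = 166.5 × (29.8 − 0.9465) = 4804.1 kip·in.
M_n = 4804.1/12 = 400.34 kip·ft.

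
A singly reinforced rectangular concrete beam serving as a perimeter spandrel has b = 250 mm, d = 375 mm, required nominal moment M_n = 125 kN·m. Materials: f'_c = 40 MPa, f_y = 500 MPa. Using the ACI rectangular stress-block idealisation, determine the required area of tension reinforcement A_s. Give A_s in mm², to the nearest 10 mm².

With M_n = 0.85 f'_c a b (d − a/2), solve the quadratic for a:
a = d − √(d² − 2M_n/(0.85 f'_c b)) = 375 − √(375² − 2 × 125×10⁶/(0.85 × 40 × 250)) = 41.51 mm.
A_s = 0.85 f'_c a b / f_y = 0.85 × 40 × 41.51 × 250 / 500 = 705.7 mm².

A_s ≈ 710 mm²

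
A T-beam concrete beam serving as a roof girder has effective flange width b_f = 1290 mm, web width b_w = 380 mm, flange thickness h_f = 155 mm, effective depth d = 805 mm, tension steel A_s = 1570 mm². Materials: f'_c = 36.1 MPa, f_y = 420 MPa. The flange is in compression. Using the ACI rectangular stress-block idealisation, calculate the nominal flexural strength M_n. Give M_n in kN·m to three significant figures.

Tension: T = A_s f_y = 1570 × 420 = 659400 N.
Try a within the flange: a = T/(0.85 f'_c b_f) = 659400/(0.85 × 36.1 × 1290) = 16.66 mm.
Since a = 16.66 ≤ h_f = 155 mm, the stress block lies entirely in the flange; analyse as a rectangular beam of width b_f.
M_n = T(d − a/2) = 659400 × (805 − 8.33) = 525.32 × 10⁶ N·mm.
M_n = 525.32 kN·m.

M_n ≈ 525 kN·m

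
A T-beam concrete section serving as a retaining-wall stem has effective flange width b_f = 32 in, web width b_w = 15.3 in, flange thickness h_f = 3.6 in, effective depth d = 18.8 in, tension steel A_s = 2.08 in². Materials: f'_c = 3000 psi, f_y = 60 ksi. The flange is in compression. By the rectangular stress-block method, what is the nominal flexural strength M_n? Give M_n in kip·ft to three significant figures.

M_n ≈ 188 kip·ft

Tension: T = A_s f_y = 2.08 × 60 = 124.8 kips.
Try a within the flange: a = T/(0.85 f'_c b_f) = 124.8/(0.85 × 3 × 32) = 1.529 in.
Since a = 1.529 ≤ h_f = 3.6 in, the stress block lies entirely in the flange; analyse as a rectangular beam of width b_f.
M_n = T(d − a/2) = 124.8 × (18.8 − 0.7645) = 2250.8 kip·in.
M_n = 2250.8/12 = 187.57 kip·ft.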